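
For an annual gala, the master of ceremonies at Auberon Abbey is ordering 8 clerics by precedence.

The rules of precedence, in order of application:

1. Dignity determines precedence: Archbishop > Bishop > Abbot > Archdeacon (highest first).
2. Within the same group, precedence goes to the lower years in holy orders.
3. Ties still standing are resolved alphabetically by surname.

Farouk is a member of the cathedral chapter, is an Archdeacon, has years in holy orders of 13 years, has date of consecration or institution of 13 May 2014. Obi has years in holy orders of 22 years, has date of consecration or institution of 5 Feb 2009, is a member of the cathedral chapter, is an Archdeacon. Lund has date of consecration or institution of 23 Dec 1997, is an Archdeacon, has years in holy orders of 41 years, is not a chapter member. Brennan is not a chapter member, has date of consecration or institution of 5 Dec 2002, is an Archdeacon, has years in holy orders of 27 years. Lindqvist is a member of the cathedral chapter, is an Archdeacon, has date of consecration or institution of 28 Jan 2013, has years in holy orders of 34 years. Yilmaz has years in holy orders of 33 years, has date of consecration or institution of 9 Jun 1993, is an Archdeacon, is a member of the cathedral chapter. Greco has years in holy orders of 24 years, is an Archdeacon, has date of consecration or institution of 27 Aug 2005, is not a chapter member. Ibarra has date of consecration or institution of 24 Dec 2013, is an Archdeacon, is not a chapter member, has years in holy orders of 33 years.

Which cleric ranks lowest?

By dignity: Farouk, Obi, Greco, Brennan, Ibarra, Yilmaz, Lindqvist and Lund (Archdeacon).
Among Farouk, Obi, Greco, Brennan, Ibarra, Yilmaz, Lindqvist and Lund, by years in holy orders (lower first): Farouk (13 years) before Obi (22 years) before Greco (24 years) before Brennan (27 years) before Ibarra and Yilmaz (33 years) before Lindqvist (34 years) before Lund (41 years).
Among Ibarra and Yilmaz, alphabetically by surname: Ibarra before Yilmaz.
Order: Farouk, Obi, Greco, Brennan, Ibarra, Yilmaz, Lindqvist, Lund.

Lund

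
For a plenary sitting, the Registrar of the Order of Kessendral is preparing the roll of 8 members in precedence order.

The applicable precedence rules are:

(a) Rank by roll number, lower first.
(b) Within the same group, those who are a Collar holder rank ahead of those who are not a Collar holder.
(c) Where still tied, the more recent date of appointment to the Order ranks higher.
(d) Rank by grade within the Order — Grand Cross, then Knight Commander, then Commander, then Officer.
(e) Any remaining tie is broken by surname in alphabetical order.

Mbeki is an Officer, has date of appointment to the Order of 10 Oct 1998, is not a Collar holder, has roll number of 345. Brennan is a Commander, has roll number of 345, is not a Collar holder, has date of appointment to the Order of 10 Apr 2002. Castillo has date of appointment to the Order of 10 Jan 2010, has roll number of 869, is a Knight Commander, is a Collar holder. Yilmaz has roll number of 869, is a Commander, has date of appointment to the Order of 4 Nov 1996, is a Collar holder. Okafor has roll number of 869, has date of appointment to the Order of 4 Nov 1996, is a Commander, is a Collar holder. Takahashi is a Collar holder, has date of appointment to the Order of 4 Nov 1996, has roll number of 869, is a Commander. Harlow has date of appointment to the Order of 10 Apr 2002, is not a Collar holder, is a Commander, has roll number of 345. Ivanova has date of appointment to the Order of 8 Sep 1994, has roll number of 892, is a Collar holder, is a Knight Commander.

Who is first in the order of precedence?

By roll number (lower first): Brennan, Harlow and Mbeki (each 345); then Castillo, Okafor, Takahashi and Yilmaz (each 869); then Ivanova (892).
Brennan, Harlow and Mbeki are each not a Collar holder, so the next rule applies.
Among Brennan, Harlow and Mbeki, by date of appointment to the Order (later first): Brennan and Harlow (10 Apr 2002) before Mbeki (10 Oct 1998).
Brennan and Harlow are each Commander, so the next rule applies.
Among Brennan and Harlow, alphabetically by surname: Brennan before Harlow.
Castillo, Okafor, Takahashi and Yilmaz are each a Collar holder, so the next rule applies.
Among Castillo, Okafor, Takahashi and Yilmaz, by date of appointment to the Order (later first): Castillo (10 Jan 2010) before Okafor, Takahashi and Yilmaz (4 Nov 1996).
Okafor, Takahashi and Yilmaz are each Commander, so the next rule applies.
Among Okafor, Takahashi and Yilmaz, alphabetically by surname: Okafor before Takahashi before Yilmaz.
Order: Brennan, Harlow, Mbeki, Castillo, Okafor, Takahashi, Yilmaz, Ivanova.

Brennan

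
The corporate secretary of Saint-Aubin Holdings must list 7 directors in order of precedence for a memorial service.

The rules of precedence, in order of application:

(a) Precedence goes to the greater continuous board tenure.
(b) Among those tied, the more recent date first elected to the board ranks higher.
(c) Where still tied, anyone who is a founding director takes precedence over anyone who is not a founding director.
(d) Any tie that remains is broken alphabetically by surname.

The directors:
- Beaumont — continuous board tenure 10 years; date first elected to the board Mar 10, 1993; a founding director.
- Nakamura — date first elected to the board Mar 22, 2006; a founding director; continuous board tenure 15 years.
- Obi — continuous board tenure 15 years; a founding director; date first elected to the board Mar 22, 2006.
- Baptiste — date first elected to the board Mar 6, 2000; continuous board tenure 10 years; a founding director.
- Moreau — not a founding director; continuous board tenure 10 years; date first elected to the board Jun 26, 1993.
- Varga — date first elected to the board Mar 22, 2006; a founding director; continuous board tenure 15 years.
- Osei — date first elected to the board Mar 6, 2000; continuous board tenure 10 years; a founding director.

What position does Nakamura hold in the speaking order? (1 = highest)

By continuous board tenure (higher first): Nakamura, Obi and Varga (each 15 years); then Baptiste, Osei, Moreau and Beaumont (each 10 years).
Nakamura, Obi and Varga all have date first elected to the board Mar 22, 2006, so the next rule applies.
Nakamura, Obi and Varga are each a founding director, so the next rule applies.
Among Nakamura, Obi and Varga, alphabetically by surname: Nakamura before Obi before Varga.
Among Baptiste, Osei, Moreau and Beaumont, by date first elected to the board (later first): Baptiste and Osei (Mar 6, 2000) before Moreau (Jun 26, 1993) before Beaumont (Mar 10, 1993).
Baptiste and Osei are each a founding director, so the next rule applies.
Among Baptiste and Osei, alphabetically by surname: Baptiste before Osei.
Order: Nakamura, Obi, Varga, Baptiste, Osei, Moreau, Beaumont. So position 1.

1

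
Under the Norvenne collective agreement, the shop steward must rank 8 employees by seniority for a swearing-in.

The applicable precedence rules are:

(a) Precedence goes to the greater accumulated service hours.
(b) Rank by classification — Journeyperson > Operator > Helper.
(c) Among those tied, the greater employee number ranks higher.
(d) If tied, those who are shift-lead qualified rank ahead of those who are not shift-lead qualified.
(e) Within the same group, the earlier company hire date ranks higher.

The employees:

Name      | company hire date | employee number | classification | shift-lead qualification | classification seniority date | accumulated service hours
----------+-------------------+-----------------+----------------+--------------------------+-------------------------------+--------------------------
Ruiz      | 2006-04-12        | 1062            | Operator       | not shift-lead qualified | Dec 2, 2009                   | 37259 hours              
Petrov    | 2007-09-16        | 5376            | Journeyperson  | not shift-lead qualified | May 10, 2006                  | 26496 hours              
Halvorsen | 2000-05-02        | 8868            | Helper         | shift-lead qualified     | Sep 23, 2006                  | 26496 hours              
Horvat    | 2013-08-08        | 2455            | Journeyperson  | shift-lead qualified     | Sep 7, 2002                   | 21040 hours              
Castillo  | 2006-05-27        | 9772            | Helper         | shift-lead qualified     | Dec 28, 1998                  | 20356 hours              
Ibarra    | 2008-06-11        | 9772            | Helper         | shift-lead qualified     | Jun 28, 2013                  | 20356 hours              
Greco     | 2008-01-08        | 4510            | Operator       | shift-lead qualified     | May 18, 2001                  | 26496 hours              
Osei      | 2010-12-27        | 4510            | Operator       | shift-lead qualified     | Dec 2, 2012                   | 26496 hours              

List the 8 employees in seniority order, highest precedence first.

Ruiz, Petrov, Greco, Osei, Halvorsen, Horvat, Castillo, Ibarra

By accumulated service hours (higher first): Ruiz (37259 hours); then Petrov, Greco, Osei and Halvorsen (each 26496 hours); then Horvat (21040 hours); then Castillo and Ibarra (both 20356 hours).
Among Petrov, Greco, Osei and Halvorsen, by classification: Petrov (Journeyperson) before Greco and Osei (Operator) before Halvorsen (Helper).
Greco and Osei both have employee number 4510, so the next rule applies.
Greco and Osei are each shift-lead qualified, so the next rule applies.
Among Greco and Osei, by company hire date (earlier first): Greco (2008-01-08) before Osei (2010-12-27).
Castillo and Ibarra are each Helper, so the next rule applies.
Castillo and Ibarra both have employee number 9772, so the next rule applies.
Castillo and Ibarra are each shift-lead qualified, so the next rule applies.
Among Castillo and Ibarra, by company hire date (earlier first): Castillo (2006-05-27) before Ibarra (2008-06-11).
Full order: Ruiz, Petrov, Greco, Osei, Halvorsen, Horvat, Castillo, Ibarra.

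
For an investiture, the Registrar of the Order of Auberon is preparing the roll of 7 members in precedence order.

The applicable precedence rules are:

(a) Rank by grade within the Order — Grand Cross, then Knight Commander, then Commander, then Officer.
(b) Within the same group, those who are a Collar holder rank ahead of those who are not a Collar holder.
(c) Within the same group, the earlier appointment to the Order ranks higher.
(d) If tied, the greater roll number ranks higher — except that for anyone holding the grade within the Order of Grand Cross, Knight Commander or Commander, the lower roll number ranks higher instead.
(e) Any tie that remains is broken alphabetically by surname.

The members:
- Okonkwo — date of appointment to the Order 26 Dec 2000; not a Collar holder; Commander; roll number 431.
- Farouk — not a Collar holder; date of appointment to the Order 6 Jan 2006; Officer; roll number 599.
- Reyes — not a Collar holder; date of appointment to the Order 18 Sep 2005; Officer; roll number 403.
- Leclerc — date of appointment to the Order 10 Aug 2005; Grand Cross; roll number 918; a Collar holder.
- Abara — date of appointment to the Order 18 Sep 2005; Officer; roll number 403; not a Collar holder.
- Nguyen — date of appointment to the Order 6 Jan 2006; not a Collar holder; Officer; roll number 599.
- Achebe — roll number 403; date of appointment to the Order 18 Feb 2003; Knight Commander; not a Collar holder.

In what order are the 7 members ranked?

Leclerc, Achebe, Okonkwo, Abara, Reyes, Farouk, Nguyen

By grade within the Order: Leclerc (Grand Cross); then Achebe (Knight Commander); then Okonkwo (Commander); then Abara, Reyes, Farouk and Nguyen (Officer).
Abara, Reyes, Farouk and Nguyen are each not a Collar holder, so the next rule applies.
Among Abara, Reyes, Farouk and Nguyen, by date of appointment to the Order (earlier first): Abara and Reyes (18 Sep 2005) before Farouk and Nguyen (6 Jan 2006).
Abara and Reyes both have roll number 403, so the next rule applies.
Among Abara and Reyes, alphabetically by surname: Abara before Reyes.
Farouk and Nguyen both have roll number 599, so the next rule applies.
Among Farouk and Nguyen, alphabetically by surname: Farouk before Nguyen.
Full order: Leclerc, Achebe, Okonkwo, Abara, Reyes, Farouk, Nguyen.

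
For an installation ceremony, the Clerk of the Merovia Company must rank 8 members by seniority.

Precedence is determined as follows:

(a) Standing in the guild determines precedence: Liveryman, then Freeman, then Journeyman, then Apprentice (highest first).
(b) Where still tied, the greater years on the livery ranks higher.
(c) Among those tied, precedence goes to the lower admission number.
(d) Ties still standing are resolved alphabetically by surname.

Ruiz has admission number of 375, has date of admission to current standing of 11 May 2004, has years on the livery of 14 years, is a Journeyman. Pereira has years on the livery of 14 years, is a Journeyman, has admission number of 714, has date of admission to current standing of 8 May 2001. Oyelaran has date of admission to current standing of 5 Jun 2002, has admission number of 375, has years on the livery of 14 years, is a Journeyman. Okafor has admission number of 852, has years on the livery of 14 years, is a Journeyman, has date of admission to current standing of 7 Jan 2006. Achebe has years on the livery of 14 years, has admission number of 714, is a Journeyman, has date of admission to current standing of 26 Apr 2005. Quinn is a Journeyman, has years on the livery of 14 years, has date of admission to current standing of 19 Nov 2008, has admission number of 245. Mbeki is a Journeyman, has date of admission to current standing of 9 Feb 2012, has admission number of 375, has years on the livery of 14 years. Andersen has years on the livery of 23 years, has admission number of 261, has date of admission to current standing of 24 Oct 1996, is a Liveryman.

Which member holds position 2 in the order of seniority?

By standing in the guild: Andersen (Liveryman); then Quinn, Mbeki, Oyelaran, Ruiz, Achebe, Pereira and Okafor (Journeyman).
Quinn, Mbeki, Oyelaran, Ruiz, Achebe, Pereira and Okafor all have years on the livery 14 years, so the next rule applies.
Among Quinn, Mbeki, Oyelaran, Ruiz, Achebe, Pereira and Okafor, by admission number (lower first): Quinn (245) before Mbeki, Oyelaran and Ruiz (375) before Achebe and Pereira (714) before Okafor (852).
Among Mbeki, Oyelaran and Ruiz, alphabetically by surname: Mbeki before Oyelaran before Ruiz.
Among Achebe and Pereira, alphabetically by surname: Achebe before Pereira.
Order: Andersen, Quinn, Mbeki, Oyelaran, Ruiz, Achebe, Pereira, Okafor.

Quinn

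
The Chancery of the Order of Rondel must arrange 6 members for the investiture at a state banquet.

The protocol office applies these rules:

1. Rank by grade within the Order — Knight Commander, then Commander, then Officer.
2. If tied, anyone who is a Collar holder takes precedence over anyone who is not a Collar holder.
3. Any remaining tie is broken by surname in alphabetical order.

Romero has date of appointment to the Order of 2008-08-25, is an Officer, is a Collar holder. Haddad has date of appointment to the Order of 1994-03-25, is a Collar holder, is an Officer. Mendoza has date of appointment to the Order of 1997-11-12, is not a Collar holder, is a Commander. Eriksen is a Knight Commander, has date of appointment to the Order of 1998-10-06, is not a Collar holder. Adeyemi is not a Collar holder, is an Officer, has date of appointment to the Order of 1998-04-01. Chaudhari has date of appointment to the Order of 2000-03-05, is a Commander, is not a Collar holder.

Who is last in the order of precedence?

Adeyemi

By grade within the Order: Eriksen (Knight Commander); then Chaudhari and Mendoza (Commander); then Haddad, Romero and Adeyemi (Officer).
Chaudhari and Mendoza are each not a Collar holder, so the next rule applies.
Among Chaudhari and Mendoza, alphabetically by surname: Chaudhari before Mendoza.
Among Haddad, Romero and Adeyemi, a Collar holder before not a Collar holder: Haddad and Romero (a Collar holder) before Adeyemi (not a Collar holder).
Among Haddad and Romero, alphabetically by surname: Haddad before Romero.
Order: Eriksen, Chaudhari, Mendoza, Haddad, Romero, Adeyemi.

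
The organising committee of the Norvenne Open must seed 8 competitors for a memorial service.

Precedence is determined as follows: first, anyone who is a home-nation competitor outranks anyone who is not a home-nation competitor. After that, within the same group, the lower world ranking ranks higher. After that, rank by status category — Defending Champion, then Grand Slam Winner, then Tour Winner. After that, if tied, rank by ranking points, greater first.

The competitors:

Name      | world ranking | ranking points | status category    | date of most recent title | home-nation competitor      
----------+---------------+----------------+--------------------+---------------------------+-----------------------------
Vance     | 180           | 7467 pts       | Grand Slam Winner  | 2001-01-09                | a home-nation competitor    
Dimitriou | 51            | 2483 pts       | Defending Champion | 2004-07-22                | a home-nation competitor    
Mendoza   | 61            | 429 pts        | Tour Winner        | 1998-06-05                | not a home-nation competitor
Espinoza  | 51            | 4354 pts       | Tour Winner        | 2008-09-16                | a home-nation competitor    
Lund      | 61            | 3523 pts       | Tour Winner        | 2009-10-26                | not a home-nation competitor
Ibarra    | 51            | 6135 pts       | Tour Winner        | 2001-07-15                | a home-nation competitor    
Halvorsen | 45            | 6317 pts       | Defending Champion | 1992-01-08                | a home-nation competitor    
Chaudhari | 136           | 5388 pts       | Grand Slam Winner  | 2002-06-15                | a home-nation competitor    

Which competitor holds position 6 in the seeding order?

Vance

By the first rule: Halvorsen, Dimitriou, Ibarra, Espinoza, Chaudhari and Vance (each a home-nation competitor); then Lund and Mendoza (both not a home-nation competitor).
Among Halvorsen, Dimitriou, Ibarra, Espinoza, Chaudhari and Vance, by world ranking (lower first): Halvorsen (45) before Dimitriou, Ibarra and Espinoza (51) before Chaudhari (136) before Vance (180).
Among Dimitriou, Ibarra and Espinoza, by status category: Dimitriou (Defending Champion) before Ibarra and Espinoza (Tour Winner).
Among Ibarra and Espinoza, by ranking points (higher first): Ibarra (6135 pts) before Espinoza (4354 pts).
Lund and Mendoza both have world ranking 61, so the next rule applies.
Lund and Mendoza are each Tour Winner, so the next rule applies.
Among Lund and Mendoza, by ranking points (higher first): Lund (3523 pts) before Mendoza (429 pts).
Order: Halvorsen, Dimitriou, Ibarra, Espinoza, Chaudhari, Vance, Lund, Mendoza.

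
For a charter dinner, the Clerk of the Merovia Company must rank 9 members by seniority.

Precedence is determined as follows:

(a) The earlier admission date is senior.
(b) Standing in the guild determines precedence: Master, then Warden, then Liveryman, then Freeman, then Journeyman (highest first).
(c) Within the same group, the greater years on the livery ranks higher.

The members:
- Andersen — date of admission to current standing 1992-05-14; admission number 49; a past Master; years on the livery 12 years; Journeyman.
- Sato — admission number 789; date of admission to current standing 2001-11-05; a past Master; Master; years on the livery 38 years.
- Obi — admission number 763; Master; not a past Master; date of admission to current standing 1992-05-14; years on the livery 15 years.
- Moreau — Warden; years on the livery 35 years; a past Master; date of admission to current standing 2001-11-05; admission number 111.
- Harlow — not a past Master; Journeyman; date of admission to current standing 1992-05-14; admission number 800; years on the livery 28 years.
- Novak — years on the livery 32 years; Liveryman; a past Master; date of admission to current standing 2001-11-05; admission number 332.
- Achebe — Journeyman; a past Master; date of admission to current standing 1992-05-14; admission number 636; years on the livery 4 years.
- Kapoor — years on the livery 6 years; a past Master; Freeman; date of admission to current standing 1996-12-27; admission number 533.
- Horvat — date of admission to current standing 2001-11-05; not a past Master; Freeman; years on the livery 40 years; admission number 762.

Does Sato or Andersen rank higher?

By date of admission to current standing (earlier first): Obi, Harlow, Andersen and Achebe (each 1992-05-14); then Kapoor (1996-12-27); then Sato, Moreau, Novak and Horvat (each 2001-11-05).
Among Obi, Harlow, Andersen and Achebe, by standing in the guild: Obi (Master) before Harlow, Andersen and Achebe (Journeyman).
Among Harlow, Andersen and Achebe, by years on the livery (higher first): Harlow (28 years) before Andersen (12 years) before Achebe (4 years).
Among Sato, Moreau, Novak and Horvat, by standing in the guild: Sato (Master) before Moreau (Warden) before Novak (Liveryman) before Horvat (Freeman).
So Andersen takes precedence.

Andersen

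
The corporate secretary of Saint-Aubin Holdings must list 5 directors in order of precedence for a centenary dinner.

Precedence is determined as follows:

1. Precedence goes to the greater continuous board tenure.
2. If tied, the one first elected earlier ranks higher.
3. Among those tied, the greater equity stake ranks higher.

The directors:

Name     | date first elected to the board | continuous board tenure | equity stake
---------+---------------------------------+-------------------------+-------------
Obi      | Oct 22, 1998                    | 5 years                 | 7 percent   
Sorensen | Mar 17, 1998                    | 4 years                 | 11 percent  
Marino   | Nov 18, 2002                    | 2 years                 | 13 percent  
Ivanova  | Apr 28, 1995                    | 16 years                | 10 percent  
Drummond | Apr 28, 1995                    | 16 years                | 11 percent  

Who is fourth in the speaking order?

By continuous board tenure (higher first): Drummond and Ivanova (both 16 years); then Obi (5 years); then Sorensen (4 years); then Marino (2 years).
Drummond and Ivanova both have date first elected to the board Apr 28, 1995, so the next rule applies.
Among Drummond and Ivanova, by equity stake (higher first): Drummond (11 percent) before Ivanova (10 percent).
Order: Drummond, Ivanova, Obi, Sorensen, Marino.

Sorensen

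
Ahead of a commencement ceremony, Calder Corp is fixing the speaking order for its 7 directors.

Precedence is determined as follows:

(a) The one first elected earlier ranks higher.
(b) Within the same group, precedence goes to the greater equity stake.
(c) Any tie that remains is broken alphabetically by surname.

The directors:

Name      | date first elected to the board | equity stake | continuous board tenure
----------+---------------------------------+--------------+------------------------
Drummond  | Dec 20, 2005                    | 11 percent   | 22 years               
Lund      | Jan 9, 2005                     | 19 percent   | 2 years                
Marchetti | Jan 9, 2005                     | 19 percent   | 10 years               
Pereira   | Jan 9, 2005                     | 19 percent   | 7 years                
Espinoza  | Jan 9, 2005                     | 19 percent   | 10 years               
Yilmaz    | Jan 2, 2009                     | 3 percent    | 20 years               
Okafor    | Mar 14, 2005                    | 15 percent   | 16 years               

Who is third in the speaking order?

By date first elected to the board (earlier first): Espinoza, Lund, Marchetti and Pereira (each Jan 9, 2005); then Okafor (Mar 14, 2005); then Drummond (Dec 20, 2005); then Yilmaz (Jan 2, 2009).
Espinoza, Lund, Marchetti and Pereira all have equity stake 19 percent, so the next rule applies.
Among Espinoza, Lund, Marchetti and Pereira, alphabetically by surname: Espinoza before Lund before Marchetti before Pereira.
Order: Espinoza, Lund, Marchetti, Pereira, Okafor, Drummond, Yilmaz.

Marchetti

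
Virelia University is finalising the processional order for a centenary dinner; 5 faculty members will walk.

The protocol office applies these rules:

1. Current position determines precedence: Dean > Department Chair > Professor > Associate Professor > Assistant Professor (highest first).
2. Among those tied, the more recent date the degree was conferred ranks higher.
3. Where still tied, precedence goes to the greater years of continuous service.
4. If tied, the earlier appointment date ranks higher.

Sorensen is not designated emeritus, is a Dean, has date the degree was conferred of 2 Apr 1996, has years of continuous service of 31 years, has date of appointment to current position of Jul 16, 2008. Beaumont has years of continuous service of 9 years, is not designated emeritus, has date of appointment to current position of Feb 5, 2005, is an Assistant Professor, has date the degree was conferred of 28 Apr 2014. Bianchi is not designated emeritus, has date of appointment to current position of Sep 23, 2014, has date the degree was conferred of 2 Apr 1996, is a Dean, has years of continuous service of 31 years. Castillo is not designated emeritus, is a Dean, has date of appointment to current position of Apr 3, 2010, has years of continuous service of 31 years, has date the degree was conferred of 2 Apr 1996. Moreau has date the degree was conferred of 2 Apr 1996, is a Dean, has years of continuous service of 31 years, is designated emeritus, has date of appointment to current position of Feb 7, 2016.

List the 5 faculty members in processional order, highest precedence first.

Sorensen, Castillo, Bianchi, Moreau, Beaumont

By current position: Sorensen, Castillo, Bianchi and Moreau (Dean); then Beaumont (Assistant Professor).
Sorensen, Castillo, Bianchi and Moreau all have date the degree was conferred 2 Apr 1996, so the next rule applies.
Sorensen, Castillo, Bianchi and Moreau all have years of continuous service 31 years, so the next rule applies.
Among Sorensen, Castillo, Bianchi and Moreau, by date of appointment to current position (earlier first): Sorensen (Jul 16, 2008) before Castillo (Apr 3, 2010) before Bianchi (Sep 23, 2014) before Moreau (Feb 7, 2016).
Full order: Sorensen, Castillo, Bianchi, Moreau, Beaumont.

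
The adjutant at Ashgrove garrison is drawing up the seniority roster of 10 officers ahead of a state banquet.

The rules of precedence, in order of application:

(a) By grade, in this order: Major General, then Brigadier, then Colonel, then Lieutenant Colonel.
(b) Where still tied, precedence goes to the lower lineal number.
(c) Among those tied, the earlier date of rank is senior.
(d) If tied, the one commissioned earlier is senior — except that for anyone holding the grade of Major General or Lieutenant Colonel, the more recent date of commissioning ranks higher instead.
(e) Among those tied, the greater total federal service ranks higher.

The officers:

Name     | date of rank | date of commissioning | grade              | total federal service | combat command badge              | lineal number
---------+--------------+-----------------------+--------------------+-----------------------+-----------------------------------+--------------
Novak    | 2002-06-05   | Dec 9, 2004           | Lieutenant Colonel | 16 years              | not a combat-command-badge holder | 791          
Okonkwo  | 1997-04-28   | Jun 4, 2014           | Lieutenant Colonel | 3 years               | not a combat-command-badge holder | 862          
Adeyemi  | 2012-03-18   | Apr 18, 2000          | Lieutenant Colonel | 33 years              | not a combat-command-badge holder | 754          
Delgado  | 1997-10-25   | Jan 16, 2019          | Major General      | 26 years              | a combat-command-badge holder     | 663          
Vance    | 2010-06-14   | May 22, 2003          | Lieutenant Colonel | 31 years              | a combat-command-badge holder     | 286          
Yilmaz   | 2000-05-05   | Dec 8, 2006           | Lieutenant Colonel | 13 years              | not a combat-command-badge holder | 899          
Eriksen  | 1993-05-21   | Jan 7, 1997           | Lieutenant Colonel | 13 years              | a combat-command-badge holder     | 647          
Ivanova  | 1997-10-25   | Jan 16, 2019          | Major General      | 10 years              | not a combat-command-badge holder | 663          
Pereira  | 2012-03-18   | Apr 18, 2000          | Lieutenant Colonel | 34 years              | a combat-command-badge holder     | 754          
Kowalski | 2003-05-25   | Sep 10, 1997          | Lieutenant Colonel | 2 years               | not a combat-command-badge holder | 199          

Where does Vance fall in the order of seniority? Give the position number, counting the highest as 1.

By grade: Delgado and Ivanova (Major General); then Kowalski, Vance, Eriksen, Pereira, Adeyemi, Novak, Okonkwo and Yilmaz (Lieutenant Colonel).
Delgado and Ivanova both have lineal number 663, so the next rule applies.
Delgado and Ivanova both have date of rank 1997-10-25, so the next rule applies.
Delgado and Ivanova both have date of commissioning Jan 16, 2019, so the next rule applies.
Among Delgado and Ivanova, by total federal service (higher first): Delgado (26 years) before Ivanova (10 years).
Among Kowalski, Vance, Eriksen, Pereira, Adeyemi, Novak, Okonkwo and Yilmaz, by lineal number (lower first): Kowalski (199) before Vance (286) before Eriksen (647) before Pereira and Adeyemi (754) before Novak (791) before Okonkwo (862) before Yilmaz (899).
Pereira and Adeyemi both have date of rank 2012-03-18, so the next rule applies.
Pereira and Adeyemi both have date of commissioning Apr 18, 2000, so the next rule applies.
Among Pereira and Adeyemi, by total federal service (higher first): Pereira (34 years) before Adeyemi (33 years).
Order: Delgado, Ivanova, Kowalski, Vance, Eriksen, Pereira, Adeyemi, Novak, Okonkwo, Yilmaz. So position 4.

4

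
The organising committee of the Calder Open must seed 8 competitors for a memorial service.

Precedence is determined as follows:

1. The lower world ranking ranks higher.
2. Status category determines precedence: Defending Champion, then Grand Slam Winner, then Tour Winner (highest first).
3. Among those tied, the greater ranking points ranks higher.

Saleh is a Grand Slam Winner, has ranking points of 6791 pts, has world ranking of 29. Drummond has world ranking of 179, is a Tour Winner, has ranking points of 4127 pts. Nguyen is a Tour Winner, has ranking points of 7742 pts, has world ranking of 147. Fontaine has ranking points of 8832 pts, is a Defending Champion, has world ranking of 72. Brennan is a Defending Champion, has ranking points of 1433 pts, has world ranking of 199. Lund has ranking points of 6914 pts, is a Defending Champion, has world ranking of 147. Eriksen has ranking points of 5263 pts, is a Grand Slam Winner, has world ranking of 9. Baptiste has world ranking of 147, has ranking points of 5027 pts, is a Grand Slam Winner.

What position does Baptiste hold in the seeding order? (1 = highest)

By world ranking (lower first): Eriksen (9); then Saleh (29); then Fontaine (72); then Lund, Baptiste and Nguyen (each 147); then Drummond (179); then Brennan (199).
Among Lund, Baptiste and Nguyen, by status category: Lund (Defending Champion) before Baptiste (Grand Slam Winner) before Nguyen (Tour Winner).
Order: Eriksen, Saleh, Fontaine, Lund, Baptiste, Nguyen, Drummond, Brennan. So position 5.

5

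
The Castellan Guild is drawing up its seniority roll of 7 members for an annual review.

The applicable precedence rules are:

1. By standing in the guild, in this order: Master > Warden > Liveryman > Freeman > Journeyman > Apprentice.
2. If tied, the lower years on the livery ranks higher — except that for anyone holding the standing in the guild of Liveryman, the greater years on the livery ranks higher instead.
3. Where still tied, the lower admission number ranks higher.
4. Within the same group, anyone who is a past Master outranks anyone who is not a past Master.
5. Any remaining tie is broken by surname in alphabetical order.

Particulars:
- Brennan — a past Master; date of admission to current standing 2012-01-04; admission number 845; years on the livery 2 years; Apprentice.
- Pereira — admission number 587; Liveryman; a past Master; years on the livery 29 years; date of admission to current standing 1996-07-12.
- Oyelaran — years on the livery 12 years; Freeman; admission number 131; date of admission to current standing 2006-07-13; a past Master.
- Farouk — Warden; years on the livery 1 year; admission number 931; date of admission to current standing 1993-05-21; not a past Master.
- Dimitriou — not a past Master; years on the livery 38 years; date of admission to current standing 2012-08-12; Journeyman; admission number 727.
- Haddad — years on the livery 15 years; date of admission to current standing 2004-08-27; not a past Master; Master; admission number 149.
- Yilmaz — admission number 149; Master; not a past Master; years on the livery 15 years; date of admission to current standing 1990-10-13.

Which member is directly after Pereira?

Oyelaran

By standing in the guild: Haddad and Yilmaz (Master); then Farouk (Warden); then Pereira (Liveryman); then Oyelaran (Freeman); then Dimitriou (Journeyman); then Brennan (Apprentice).
Haddad and Yilmaz both have years on the livery 15 years, so the next rule applies.
Haddad and Yilmaz both have admission number 149, so the next rule applies.
Haddad and Yilmaz are each not a past Master, so the next rule applies.
Among Haddad and Yilmaz, alphabetically by surname: Haddad before Yilmaz.
Order: Haddad, Yilmaz, Farouk, Pereira, Oyelaran, Dimitriou, Brennan.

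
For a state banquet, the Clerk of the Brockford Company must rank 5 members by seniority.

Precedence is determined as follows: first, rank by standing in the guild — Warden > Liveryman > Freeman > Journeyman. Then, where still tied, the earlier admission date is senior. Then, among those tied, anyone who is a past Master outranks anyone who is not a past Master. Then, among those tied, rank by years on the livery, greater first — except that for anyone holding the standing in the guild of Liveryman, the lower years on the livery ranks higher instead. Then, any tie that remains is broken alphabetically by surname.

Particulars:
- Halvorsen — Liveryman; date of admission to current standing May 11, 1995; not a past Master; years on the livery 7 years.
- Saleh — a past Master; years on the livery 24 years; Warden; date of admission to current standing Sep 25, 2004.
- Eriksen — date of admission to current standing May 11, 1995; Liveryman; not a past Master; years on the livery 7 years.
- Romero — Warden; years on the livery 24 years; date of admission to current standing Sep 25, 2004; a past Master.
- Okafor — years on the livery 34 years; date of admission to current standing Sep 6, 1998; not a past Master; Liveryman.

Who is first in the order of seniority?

By standing in the guild: Romero and Saleh (Warden); then Eriksen, Halvorsen and Okafor (Liveryman).
Romero and Saleh both have date of admission to current standing Sep 25, 2004, so the next rule applies.
Romero and Saleh are each a past Master, so the next rule applies.
Romero and Saleh both have years on the livery 24 years, so the next rule applies.
Among Romero and Saleh, alphabetically by surname: Romero before Saleh.
Among Eriksen, Halvorsen and Okafor, by date of admission to current standing (earlier first): Eriksen and Halvorsen (May 11, 1995) before Okafor (Sep 6, 1998).
Eriksen and Halvorsen are each not a past Master, so the next rule applies.
Eriksen and Halvorsen both have years on the livery 7 years, so the next rule applies.
Among Eriksen and Halvorsen, alphabetically by surname: Eriksen before Halvorsen.
Order: Romero, Saleh, Eriksen, Halvorsen, Okafor.

Romero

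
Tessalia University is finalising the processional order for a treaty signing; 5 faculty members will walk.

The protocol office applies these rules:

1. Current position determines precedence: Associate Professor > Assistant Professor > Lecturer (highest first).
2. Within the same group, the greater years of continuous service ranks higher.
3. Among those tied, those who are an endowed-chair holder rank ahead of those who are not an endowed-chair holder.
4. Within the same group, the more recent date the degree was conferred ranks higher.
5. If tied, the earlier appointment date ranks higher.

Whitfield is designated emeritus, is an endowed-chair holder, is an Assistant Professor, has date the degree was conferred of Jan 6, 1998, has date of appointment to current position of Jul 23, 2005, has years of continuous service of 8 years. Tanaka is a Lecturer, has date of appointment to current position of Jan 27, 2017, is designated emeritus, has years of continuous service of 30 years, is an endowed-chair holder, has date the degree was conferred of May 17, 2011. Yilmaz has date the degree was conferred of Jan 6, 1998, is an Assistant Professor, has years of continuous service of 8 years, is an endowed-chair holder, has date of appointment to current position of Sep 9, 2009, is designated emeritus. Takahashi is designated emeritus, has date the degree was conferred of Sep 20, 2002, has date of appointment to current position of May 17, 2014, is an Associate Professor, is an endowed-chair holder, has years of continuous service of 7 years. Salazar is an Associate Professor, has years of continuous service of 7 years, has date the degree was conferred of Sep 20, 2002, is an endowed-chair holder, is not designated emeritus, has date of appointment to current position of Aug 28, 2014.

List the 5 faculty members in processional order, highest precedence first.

Takahashi, Salazar, Whitfield, Yilmaz, Tanaka

By current position: Takahashi and Salazar (Associate Professor); then Whitfield and Yilmaz (Assistant Professor); then Tanaka (Lecturer).
Takahashi and Salazar both have years of continuous service 7 years, so the next rule applies.
Takahashi and Salazar are each an endowed-chair holder, so the next rule applies.
Takahashi and Salazar both have date the degree was conferred Sep 20, 2002, so the next rule applies.
Among Takahashi and Salazar, by date of appointment to current position (earlier first): Takahashi (May 17, 2014) before Salazar (Aug 28, 2014).
Whitfield and Yilmaz both have years of continuous service 8 years, so the next rule applies.
Whitfield and Yilmaz are each an endowed-chair holder, so the next rule applies.
Whitfield and Yilmaz both have date the degree was conferred Jan 6, 1998, so the next rule applies.
Among Whitfield and Yilmaz, by date of appointment to current position (earlier first): Whitfield (Jul 23, 2005) before Yilmaz (Sep 9, 2009).
Full order: Takahashi, Salazar, Whitfield, Yilmaz, Tanaka.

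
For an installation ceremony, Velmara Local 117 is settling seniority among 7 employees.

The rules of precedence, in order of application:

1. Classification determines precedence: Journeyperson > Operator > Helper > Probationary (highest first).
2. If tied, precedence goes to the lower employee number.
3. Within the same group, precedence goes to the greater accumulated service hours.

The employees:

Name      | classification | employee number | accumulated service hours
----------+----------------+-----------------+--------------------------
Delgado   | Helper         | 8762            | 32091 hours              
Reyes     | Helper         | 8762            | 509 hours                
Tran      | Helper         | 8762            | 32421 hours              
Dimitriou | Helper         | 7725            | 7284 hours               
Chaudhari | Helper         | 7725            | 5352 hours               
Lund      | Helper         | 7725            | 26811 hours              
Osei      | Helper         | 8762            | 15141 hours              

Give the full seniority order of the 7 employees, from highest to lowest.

Lund, Dimitriou, Chaudhari, Tran, Delgado, Osei, Reyes

By classification: Lund, Dimitriou, Chaudhari, Tran, Delgado, Osei and Reyes (Helper).
Among Lund, Dimitriou, Chaudhari, Tran, Delgado, Osei and Reyes, by employee number (lower first): Lund, Dimitriou and Chaudhari (7725) before Tran, Delgado, Osei and Reyes (8762).
Among Lund, Dimitriou and Chaudhari, by accumulated service hours (higher first): Lund (26811 hours) before Dimitriou (7284 hours) before Chaudhari (5352 hours).
Among Tran, Delgado, Osei and Reyes, by accumulated service hours (higher first): Tran (32421 hours) before Delgado (32091 hours) before Osei (15141 hours) before Reyes (509 hours).
Full order: Lund, Dimitriou, Chaudhari, Tran, Delgado, Osei, Reyes.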